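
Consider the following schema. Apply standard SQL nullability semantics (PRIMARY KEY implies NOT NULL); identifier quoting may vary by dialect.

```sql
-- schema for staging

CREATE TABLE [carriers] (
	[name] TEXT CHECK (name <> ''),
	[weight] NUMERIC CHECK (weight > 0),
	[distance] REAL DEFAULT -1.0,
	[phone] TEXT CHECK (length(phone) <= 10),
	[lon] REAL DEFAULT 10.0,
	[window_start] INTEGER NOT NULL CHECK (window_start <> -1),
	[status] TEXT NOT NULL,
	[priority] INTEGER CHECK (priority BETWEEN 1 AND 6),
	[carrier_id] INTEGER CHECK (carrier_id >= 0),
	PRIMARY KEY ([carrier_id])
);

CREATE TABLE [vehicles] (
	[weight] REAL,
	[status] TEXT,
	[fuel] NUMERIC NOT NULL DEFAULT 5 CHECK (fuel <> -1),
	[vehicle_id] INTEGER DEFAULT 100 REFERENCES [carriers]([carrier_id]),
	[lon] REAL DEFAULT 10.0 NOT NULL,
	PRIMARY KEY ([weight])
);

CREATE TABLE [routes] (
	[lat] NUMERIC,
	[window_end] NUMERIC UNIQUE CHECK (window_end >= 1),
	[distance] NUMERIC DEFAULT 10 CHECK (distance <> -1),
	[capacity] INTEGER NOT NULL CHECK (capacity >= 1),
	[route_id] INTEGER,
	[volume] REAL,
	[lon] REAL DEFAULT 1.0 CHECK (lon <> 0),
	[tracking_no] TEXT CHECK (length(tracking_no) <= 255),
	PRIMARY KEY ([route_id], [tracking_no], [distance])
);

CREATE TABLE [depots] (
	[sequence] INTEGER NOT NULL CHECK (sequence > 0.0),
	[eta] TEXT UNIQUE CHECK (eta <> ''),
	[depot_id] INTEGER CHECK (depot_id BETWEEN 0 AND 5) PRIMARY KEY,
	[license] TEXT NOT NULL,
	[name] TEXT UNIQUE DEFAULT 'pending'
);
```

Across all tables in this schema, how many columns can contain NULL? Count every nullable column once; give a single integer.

carriers: 6 nullable (name, weight, distance, phone, lon, priority — PK (carrier_id) and explicit NOT NULL columns excluded).
vehicles: 2 nullable (status, vehicle_id — PK (weight) and explicit NOT NULL columns excluded).
routes: 4 nullable (lat, window_end, volume, lon — PK (route_id, tracking_no, distance) and explicit NOT NULL columns excluded).
depots: 2 nullable (eta, name — PK (depot_id) and explicit NOT NULL columns excluded).
Total: 6 + 2 + 4 + 2 = 14.

14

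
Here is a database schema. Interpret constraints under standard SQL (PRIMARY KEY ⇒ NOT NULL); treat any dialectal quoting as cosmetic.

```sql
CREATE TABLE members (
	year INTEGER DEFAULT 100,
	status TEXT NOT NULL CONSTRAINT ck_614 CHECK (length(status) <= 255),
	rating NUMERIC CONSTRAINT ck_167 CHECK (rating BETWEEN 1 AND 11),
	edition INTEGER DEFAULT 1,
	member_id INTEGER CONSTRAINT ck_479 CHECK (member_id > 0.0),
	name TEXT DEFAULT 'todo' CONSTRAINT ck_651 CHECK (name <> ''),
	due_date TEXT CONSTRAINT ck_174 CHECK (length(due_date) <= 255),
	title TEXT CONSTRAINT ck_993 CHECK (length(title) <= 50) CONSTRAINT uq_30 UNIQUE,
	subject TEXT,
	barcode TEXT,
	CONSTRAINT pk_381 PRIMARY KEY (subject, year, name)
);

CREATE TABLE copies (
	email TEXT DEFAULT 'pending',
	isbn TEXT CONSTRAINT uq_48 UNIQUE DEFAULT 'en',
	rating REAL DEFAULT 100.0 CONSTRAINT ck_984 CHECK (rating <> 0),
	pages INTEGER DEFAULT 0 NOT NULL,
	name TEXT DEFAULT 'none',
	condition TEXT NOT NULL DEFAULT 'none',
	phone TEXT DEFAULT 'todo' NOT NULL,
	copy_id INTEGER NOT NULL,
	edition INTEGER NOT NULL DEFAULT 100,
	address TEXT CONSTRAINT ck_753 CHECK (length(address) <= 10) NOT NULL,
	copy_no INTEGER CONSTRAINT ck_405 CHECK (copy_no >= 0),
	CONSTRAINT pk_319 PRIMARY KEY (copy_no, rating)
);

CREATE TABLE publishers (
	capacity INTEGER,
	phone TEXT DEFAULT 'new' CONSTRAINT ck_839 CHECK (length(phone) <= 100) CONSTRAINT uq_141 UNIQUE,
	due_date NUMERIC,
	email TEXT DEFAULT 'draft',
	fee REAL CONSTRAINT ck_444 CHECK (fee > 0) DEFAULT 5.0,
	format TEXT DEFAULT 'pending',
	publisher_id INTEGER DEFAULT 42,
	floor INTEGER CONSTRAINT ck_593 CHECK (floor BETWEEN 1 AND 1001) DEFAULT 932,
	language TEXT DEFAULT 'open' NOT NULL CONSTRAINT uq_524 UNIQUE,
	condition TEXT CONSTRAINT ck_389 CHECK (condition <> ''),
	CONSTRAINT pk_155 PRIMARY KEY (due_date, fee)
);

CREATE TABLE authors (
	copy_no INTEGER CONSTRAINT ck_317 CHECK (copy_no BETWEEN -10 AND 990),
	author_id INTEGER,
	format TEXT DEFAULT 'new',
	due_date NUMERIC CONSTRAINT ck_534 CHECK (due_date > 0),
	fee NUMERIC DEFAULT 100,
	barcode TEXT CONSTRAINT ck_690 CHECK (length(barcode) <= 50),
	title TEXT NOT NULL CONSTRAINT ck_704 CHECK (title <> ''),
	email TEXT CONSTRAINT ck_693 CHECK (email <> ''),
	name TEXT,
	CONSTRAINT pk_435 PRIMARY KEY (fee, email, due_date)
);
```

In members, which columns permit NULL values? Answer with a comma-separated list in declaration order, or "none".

rating, edition, member_id, due_date, title, barcode

- year: part of the PRIMARY KEY, which implies NOT NULL → not nullable.
- status: declared NOT NULL → not nullable.
- rating: CHECK does not forbid NULL (a CHECK constraint passes when its expression is NULL) → nullable.
- edition: DEFAULT only fills an omitted column; an explicit NULL is still allowed → nullable.
- member_id: CHECK does not forbid NULL (a CHECK constraint passes when its expression is NULL) → nullable.
- name: part of the PRIMARY KEY, which implies NOT NULL → not nullable.
- due_date: CHECK does not forbid NULL (a CHECK constraint passes when its expression is NULL) → nullable.
- title: CHECK does not forbid NULL (a CHECK constraint passes when its expression is NULL) → nullable.
- subject: part of the PRIMARY KEY, which implies NOT NULL → not nullable.
- barcode: no NOT NULL constraint applies → nullable.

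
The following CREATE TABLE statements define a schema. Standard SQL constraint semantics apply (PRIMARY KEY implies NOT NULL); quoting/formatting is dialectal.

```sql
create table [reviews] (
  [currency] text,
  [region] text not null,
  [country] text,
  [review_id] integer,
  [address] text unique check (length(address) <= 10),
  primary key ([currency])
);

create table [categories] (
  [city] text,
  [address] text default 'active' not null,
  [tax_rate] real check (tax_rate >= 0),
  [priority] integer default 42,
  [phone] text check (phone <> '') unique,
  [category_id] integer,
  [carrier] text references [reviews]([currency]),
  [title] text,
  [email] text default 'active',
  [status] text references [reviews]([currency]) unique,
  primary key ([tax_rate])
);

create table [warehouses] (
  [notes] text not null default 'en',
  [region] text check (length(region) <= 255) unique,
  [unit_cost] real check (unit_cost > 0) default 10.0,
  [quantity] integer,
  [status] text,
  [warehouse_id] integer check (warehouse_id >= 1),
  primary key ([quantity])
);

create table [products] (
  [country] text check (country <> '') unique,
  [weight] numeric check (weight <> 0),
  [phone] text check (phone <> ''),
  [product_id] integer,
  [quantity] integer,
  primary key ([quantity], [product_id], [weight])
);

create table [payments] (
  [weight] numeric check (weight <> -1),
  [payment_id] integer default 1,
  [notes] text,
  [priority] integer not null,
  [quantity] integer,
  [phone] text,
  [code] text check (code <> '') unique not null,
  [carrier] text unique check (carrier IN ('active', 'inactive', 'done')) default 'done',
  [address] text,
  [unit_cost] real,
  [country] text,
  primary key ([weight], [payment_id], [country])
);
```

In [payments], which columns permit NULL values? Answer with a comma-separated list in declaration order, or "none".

- weight: part of the PRIMARY KEY, which implies NOT NULL → not nullable.
- payment_id: part of the PRIMARY KEY, which implies NOT NULL → not nullable.
- notes: no NOT NULL constraint applies → nullable.
- priority: declared NOT NULL → not nullable.
- quantity: no NOT NULL constraint applies → nullable.
- phone: no NOT NULL constraint applies → nullable.
- code: declared NOT NULL → not nullable.
- carrier: CHECK does not forbid NULL (a CHECK constraint passes when its expression is NULL) → nullable.
- address: no NOT NULL constraint applies → nullable.
- unit_cost: no NOT NULL constraint applies → nullable.
- country: part of the PRIMARY KEY, which implies NOT NULL → not nullable.

notes, quantity, phone, carrier, address, unit_cost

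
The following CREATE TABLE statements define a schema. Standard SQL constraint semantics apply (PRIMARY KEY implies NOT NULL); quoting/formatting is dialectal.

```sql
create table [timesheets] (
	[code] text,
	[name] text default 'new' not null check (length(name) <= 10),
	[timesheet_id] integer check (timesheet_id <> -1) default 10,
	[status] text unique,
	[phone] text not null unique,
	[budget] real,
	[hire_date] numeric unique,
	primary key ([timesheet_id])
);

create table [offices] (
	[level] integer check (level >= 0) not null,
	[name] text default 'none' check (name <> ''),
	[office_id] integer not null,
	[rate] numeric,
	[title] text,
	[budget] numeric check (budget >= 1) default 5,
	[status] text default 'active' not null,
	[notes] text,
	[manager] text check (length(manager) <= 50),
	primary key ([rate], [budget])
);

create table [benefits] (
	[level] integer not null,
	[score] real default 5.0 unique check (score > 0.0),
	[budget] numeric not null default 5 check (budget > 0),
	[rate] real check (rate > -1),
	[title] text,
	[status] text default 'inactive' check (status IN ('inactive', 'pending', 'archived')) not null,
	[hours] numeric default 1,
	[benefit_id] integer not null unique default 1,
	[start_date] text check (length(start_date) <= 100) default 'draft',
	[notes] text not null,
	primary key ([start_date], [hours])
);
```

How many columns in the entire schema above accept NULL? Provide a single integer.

11

timesheets: 4 nullable (code, status, budget, hire_date — PK (timesheet_id) and explicit NOT NULL columns excluded).
offices: 4 nullable (name, title, notes, manager — PK (rate, budget) and explicit NOT NULL columns excluded).
benefits: 3 nullable (score, rate, title — PK (start_date, hours) and explicit NOT NULL columns excluded).
Total: 4 + 4 + 3 = 11.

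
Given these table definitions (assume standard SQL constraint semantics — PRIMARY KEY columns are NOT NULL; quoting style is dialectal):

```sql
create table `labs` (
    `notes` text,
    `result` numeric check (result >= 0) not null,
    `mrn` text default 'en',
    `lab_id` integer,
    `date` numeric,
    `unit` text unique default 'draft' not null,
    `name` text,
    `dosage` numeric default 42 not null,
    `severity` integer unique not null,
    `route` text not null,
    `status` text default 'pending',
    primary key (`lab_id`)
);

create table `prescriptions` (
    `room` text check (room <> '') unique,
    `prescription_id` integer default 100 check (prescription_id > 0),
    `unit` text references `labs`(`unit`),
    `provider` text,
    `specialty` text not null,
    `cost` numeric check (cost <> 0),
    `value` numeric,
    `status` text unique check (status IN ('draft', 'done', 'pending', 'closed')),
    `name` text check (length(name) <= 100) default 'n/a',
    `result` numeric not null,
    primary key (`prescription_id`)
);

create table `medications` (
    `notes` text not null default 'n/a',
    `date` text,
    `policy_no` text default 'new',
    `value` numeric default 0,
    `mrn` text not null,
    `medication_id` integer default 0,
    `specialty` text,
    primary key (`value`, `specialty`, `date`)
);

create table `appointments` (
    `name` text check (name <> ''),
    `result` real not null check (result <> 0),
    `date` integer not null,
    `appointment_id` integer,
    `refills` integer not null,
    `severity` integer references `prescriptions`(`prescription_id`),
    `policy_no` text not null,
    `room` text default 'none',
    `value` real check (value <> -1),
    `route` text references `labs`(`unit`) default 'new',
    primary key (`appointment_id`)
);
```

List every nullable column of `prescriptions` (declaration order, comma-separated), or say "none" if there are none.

room, unit, provider, cost, value, status, name

- room: CHECK does not forbid NULL (a CHECK constraint passes when its expression is NULL) → nullable.
- prescription_id: part of the PRIMARY KEY, which implies NOT NULL → not nullable.
- unit: a foreign key column may be NULL unless separately constrained → nullable.
- provider: no NOT NULL constraint applies → nullable.
- specialty: declared NOT NULL → not nullable.
- cost: CHECK does not forbid NULL (a CHECK constraint passes when its expression is NULL) → nullable.
- value: no NOT NULL constraint applies → nullable.
- status: CHECK does not forbid NULL (a CHECK constraint passes when its expression is NULL) → nullable.
- name: CHECK does not forbid NULL (a CHECK constraint passes when its expression is NULL) → nullable.
- result: declared NOT NULL → not nullable.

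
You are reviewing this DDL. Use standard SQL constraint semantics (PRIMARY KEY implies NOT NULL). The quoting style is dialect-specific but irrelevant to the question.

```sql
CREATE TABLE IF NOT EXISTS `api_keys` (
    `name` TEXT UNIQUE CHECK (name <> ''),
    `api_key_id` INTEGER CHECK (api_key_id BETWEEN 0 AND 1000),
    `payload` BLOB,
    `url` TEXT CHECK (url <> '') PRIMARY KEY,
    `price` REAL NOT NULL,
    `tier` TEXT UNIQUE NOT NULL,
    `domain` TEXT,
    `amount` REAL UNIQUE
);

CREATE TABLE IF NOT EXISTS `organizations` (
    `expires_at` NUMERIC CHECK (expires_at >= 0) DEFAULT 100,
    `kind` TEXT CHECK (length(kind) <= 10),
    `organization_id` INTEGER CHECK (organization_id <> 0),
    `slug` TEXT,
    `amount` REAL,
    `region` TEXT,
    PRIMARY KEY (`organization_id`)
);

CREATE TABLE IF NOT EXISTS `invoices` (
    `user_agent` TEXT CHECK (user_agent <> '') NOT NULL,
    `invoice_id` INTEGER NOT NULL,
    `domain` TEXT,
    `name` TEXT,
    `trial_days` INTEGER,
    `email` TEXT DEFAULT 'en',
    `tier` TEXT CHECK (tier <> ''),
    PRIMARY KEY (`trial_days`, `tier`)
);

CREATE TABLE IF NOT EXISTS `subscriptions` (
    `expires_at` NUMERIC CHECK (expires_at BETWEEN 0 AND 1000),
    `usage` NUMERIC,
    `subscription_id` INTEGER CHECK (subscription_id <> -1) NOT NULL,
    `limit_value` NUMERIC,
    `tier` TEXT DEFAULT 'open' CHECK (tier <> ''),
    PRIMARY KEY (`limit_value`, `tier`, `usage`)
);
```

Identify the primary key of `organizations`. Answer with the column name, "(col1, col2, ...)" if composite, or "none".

organization_id is declared PRIMARY KEY as a table-level PRIMARY KEY clause.

organization_id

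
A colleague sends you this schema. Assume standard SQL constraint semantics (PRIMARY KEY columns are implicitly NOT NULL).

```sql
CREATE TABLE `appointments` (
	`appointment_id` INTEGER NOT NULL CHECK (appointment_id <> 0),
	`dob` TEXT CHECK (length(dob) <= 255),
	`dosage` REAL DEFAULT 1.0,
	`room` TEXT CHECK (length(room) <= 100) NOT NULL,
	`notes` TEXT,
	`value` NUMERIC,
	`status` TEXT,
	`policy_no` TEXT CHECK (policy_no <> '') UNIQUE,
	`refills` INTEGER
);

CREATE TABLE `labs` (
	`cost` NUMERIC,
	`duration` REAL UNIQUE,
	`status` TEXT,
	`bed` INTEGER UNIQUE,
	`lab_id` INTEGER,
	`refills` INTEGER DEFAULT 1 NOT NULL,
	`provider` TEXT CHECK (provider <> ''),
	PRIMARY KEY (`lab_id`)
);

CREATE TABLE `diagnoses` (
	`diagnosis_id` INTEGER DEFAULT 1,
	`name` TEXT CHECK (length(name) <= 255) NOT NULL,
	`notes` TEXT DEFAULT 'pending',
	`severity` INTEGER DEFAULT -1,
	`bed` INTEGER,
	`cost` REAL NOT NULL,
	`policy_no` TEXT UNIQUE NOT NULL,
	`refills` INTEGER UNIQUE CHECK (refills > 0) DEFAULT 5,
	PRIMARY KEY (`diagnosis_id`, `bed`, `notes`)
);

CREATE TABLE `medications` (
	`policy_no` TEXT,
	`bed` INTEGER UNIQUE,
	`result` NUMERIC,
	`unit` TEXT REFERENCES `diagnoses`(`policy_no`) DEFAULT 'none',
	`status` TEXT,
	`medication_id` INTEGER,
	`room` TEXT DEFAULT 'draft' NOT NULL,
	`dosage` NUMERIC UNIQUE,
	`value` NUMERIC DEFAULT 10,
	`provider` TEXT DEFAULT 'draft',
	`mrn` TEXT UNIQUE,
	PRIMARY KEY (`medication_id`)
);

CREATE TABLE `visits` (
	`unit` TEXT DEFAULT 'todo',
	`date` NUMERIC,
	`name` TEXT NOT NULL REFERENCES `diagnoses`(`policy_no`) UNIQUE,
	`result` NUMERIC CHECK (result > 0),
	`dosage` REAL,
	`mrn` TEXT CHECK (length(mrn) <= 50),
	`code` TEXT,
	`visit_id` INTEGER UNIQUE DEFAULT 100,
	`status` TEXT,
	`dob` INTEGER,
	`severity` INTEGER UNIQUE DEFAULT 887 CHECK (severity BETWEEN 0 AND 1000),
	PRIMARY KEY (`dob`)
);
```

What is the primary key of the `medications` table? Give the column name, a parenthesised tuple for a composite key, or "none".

medication_id

medication_id is declared PRIMARY KEY as a table-level PRIMARY KEY clause.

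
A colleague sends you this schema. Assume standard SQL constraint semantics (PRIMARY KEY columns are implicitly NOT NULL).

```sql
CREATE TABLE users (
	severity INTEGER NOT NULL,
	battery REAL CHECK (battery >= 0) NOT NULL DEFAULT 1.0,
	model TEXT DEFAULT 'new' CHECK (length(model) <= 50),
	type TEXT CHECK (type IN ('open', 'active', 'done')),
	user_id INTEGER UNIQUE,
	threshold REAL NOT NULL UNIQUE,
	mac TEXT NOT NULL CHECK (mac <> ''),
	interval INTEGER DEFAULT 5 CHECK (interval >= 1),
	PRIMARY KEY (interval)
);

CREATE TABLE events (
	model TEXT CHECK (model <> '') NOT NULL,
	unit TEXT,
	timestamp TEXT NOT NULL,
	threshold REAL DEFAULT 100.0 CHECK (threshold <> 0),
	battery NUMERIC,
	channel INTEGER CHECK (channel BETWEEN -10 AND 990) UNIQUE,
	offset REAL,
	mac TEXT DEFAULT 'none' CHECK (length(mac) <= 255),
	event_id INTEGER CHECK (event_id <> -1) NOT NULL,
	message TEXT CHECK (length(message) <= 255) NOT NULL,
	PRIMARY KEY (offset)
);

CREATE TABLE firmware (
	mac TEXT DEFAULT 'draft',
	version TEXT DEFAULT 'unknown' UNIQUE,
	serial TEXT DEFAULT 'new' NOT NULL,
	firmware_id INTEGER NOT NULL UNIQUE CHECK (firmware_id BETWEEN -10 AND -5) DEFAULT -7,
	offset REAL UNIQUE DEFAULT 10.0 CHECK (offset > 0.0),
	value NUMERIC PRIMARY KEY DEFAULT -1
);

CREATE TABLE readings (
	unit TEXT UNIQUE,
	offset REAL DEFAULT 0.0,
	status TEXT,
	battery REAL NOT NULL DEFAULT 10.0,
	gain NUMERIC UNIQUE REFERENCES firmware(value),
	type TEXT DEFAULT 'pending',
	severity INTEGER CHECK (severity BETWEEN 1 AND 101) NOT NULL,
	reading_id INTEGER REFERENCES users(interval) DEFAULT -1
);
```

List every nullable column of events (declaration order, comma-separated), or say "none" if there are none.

unit, threshold, battery, channel, mac

- model: declared NOT NULL → not nullable.
- unit: no NOT NULL constraint applies → nullable.
- timestamp: declared NOT NULL → not nullable.
- threshold: CHECK does not forbid NULL (a CHECK constraint passes when its expression is NULL) → nullable.
- battery: no NOT NULL constraint applies → nullable.
- channel: CHECK does not forbid NULL (a CHECK constraint passes when its expression is NULL) → nullable.
- offset: part of the PRIMARY KEY, which implies NOT NULL → not nullable.
- mac: CHECK does not forbid NULL (a CHECK constraint passes when its expression is NULL) → nullable.
- event_id: declared NOT NULL → not nullable.
- message: declared NOT NULL → not nullable.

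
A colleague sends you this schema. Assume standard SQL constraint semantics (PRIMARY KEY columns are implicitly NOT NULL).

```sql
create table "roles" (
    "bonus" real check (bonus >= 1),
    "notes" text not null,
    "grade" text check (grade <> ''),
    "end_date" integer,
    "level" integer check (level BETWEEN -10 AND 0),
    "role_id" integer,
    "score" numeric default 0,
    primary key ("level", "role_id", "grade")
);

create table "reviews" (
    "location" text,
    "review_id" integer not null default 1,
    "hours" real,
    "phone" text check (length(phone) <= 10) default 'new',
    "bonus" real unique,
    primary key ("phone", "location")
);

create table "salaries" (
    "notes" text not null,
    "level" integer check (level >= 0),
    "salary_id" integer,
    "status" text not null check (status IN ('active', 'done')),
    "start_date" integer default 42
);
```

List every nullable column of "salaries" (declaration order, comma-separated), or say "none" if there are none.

level, salary_id, start_date

- notes: declared NOT NULL → not nullable.
- level: CHECK does not forbid NULL (a CHECK constraint passes when its expression is NULL) → nullable.
- salary_id: no NOT NULL constraint applies → nullable.
- status: declared NOT NULL → not nullable.
- start_date: DEFAULT only fills an omitted column; an explicit NULL is still allowed → nullable.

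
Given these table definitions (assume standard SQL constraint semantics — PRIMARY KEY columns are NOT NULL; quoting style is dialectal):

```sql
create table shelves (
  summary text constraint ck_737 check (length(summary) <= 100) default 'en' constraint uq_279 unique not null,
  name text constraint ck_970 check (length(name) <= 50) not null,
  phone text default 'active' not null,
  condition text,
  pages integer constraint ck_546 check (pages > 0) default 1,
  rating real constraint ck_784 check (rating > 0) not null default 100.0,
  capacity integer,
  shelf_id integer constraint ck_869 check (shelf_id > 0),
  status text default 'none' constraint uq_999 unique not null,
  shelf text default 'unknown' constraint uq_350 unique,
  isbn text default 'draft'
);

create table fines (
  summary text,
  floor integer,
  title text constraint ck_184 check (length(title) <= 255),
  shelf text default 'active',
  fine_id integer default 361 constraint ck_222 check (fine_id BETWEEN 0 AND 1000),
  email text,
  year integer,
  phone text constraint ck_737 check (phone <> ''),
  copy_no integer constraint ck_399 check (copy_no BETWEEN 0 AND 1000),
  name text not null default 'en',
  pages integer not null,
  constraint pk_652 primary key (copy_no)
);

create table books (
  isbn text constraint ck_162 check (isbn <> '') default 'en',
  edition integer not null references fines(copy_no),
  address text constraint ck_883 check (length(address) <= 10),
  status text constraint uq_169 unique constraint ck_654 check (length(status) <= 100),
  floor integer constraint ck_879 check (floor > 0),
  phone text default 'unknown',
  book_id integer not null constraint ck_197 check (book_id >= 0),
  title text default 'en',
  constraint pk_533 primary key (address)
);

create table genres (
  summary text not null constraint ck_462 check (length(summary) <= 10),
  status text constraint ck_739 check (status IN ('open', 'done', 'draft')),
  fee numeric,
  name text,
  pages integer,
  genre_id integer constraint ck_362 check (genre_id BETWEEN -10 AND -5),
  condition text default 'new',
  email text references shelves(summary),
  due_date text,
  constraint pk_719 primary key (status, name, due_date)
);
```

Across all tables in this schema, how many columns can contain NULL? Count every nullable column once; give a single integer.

shelves: 6 nullable (condition, pages, capacity, shelf_id, shelf, isbn — PK none and explicit NOT NULL columns excluded).
fines: 8 nullable (summary, floor, title, shelf, fine_id, email, year, phone — PK (copy_no) and explicit NOT NULL columns excluded).
books: 5 nullable (isbn, status, floor, phone, title — PK (address) and explicit NOT NULL columns excluded).
genres: 5 nullable (fee, pages, genre_id, condition, email — PK (status, name, due_date) and explicit NOT NULL columns excluded).
Total: 6 + 8 + 5 + 5 = 24.

24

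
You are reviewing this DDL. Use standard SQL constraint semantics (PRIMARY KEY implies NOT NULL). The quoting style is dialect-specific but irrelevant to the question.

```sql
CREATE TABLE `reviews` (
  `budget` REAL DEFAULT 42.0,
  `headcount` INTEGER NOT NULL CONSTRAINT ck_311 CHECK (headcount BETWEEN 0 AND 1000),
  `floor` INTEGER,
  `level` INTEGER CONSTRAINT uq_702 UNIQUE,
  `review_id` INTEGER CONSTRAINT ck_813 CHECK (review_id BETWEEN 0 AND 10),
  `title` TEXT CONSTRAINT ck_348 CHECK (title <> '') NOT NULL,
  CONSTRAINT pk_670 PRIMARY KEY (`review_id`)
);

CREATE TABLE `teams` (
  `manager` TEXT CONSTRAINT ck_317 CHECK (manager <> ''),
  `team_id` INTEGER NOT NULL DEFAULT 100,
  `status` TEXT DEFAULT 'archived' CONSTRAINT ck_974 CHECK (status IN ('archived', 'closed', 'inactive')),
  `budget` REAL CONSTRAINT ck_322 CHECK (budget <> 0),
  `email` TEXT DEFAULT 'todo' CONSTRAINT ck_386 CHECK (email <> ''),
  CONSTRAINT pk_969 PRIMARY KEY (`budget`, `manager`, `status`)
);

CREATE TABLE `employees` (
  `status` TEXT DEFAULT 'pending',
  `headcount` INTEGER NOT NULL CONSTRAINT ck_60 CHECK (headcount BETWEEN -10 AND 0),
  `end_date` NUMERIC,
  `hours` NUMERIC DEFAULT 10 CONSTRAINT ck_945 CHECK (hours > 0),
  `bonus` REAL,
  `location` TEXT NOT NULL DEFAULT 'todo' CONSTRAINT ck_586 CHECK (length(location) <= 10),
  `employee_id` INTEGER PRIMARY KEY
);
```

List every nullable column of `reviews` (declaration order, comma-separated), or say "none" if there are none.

budget, floor, level

- budget: DEFAULT only fills an omitted column; an explicit NULL is still allowed → nullable.
- headcount: declared NOT NULL → not nullable.
- floor: no NOT NULL constraint applies → nullable.
- level: UNIQUE does not imply NOT NULL → nullable.
- review_id: part of the PRIMARY KEY, which implies NOT NULL → not nullable.
- title: declared NOT NULL → not nullable.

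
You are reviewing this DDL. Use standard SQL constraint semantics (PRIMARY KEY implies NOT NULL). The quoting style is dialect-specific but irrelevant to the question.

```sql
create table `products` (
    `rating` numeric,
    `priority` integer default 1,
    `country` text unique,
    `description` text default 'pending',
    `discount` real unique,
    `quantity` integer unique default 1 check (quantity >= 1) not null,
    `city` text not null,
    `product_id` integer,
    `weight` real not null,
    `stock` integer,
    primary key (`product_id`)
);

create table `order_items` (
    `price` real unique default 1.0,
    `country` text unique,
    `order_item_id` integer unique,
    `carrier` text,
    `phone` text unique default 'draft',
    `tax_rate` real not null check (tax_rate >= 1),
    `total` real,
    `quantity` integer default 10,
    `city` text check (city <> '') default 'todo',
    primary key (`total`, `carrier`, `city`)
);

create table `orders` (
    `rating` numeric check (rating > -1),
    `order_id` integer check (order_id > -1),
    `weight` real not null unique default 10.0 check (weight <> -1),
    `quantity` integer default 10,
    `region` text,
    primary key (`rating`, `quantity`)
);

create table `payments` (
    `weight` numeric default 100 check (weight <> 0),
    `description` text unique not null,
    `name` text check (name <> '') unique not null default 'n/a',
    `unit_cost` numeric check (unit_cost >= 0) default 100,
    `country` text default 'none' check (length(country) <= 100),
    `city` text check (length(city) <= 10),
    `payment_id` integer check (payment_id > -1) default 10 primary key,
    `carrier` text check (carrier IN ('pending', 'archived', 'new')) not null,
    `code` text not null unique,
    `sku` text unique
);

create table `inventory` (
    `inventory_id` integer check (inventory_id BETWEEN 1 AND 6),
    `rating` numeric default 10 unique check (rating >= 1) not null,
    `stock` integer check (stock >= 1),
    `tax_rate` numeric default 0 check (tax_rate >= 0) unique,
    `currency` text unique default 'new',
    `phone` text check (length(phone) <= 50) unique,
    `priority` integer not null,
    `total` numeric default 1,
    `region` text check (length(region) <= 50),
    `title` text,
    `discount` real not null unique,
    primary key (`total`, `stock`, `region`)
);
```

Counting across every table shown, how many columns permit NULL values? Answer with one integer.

23

products: 6 nullable (rating, priority, country, description, discount, stock — PK (product_id) and explicit NOT NULL columns excluded).
order_items: 5 nullable (price, country, order_item_id, phone, quantity — PK (total, carrier, city) and explicit NOT NULL columns excluded).
orders: 2 nullable (order_id, region — PK (rating, quantity) and explicit NOT NULL columns excluded).
payments: 5 nullable (weight, unit_cost, country, city, sku — PK (payment_id) and explicit NOT NULL columns excluded).
inventory: 5 nullable (inventory_id, tax_rate, currency, phone, title — PK (total, stock, region) and explicit NOT NULL columns excluded).
Total: 6 + 5 + 2 + 5 + 5 = 23.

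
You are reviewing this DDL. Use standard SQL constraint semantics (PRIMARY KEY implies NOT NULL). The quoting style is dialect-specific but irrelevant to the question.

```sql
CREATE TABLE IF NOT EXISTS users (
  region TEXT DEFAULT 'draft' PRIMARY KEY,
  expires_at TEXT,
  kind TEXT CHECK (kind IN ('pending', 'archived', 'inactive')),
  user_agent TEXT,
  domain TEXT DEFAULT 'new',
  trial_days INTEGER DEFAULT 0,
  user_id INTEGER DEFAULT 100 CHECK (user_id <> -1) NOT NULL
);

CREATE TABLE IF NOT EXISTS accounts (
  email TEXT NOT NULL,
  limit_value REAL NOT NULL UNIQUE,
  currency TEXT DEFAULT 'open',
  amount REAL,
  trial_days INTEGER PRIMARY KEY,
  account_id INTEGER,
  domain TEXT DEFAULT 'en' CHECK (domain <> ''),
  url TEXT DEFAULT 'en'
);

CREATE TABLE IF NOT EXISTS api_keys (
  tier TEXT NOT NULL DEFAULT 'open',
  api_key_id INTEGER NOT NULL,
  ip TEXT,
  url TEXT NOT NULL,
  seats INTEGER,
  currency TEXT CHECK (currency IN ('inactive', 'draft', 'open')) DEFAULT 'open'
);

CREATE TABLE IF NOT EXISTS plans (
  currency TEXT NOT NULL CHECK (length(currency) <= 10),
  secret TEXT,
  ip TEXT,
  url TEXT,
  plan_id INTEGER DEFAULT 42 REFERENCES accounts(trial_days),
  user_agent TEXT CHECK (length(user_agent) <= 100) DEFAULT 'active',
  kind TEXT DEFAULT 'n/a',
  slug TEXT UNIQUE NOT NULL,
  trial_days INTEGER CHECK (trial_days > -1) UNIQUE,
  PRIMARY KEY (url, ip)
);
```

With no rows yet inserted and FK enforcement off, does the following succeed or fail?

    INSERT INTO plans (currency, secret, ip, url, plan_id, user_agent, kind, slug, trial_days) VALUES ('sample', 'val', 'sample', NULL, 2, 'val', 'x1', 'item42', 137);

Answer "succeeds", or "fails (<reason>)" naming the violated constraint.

url is explicitly set to NULL, but url is part of the PRIMARY KEY (implied NOT NULL).

fails (NOT NULL on url)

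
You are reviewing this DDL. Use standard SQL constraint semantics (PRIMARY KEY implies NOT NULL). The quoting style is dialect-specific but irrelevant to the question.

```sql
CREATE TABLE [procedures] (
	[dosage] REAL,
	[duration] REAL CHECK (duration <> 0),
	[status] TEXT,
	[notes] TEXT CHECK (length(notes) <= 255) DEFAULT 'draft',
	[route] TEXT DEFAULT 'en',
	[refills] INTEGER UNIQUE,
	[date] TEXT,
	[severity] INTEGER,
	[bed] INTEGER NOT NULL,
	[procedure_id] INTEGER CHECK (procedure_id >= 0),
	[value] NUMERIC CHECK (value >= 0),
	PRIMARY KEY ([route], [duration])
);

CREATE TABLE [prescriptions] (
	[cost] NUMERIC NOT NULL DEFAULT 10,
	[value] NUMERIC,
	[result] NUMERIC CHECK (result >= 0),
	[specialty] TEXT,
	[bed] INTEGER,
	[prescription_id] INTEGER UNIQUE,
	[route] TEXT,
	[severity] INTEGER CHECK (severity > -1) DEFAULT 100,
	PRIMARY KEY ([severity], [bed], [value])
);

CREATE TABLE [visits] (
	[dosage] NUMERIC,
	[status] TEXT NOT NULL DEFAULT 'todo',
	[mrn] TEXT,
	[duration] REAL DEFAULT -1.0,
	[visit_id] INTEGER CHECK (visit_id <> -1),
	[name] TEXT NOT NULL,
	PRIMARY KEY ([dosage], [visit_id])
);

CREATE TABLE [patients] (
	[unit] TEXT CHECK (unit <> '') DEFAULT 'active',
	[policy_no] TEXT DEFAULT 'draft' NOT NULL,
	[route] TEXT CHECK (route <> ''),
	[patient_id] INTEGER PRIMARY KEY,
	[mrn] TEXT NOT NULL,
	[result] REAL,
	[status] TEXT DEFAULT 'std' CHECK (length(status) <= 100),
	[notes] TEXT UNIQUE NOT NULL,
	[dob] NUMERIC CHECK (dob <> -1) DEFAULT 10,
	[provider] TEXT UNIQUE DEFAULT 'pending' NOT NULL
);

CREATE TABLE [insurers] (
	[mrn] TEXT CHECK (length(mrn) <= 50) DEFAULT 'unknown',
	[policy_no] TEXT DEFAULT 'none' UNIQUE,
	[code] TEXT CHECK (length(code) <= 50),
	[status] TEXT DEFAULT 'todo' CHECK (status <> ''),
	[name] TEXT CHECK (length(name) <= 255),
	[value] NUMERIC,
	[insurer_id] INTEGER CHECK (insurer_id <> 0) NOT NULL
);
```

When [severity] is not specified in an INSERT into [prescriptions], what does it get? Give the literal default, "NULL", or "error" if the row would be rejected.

100

severity has an explicit DEFAULT 100.
When the column is omitted from an INSERT, that default is used.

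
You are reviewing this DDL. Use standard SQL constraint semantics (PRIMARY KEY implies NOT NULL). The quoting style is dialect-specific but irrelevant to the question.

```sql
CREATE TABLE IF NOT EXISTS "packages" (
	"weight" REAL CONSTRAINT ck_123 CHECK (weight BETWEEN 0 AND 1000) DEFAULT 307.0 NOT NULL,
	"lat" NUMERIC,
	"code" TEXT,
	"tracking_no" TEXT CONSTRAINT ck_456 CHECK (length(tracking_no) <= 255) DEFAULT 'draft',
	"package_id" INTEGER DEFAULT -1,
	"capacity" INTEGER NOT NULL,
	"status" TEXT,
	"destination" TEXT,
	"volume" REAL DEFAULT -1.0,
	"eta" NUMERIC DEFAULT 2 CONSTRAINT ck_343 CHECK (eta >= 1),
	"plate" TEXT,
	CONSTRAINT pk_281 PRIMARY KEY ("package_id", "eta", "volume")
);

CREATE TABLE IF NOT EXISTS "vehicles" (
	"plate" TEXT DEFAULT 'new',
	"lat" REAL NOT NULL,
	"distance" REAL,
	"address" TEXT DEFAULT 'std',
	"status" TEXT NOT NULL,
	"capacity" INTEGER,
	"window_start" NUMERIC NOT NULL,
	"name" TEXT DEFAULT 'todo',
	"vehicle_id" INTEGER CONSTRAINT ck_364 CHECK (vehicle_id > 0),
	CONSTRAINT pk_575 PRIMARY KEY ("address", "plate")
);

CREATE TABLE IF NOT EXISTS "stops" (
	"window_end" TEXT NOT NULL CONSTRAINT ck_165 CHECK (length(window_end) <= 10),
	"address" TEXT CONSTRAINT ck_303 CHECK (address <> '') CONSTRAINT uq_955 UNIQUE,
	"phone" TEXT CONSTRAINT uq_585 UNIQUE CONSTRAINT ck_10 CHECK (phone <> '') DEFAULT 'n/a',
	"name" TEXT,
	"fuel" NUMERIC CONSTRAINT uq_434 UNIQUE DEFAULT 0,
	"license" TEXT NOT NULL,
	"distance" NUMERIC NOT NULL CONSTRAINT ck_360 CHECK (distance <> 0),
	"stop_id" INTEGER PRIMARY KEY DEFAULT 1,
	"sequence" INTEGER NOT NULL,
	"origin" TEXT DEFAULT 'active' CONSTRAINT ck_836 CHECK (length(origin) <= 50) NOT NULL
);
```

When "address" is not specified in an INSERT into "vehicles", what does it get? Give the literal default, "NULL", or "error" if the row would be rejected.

'std'

address has an explicit DEFAULT 'std'.
When the column is omitted from an INSERT, that default is used.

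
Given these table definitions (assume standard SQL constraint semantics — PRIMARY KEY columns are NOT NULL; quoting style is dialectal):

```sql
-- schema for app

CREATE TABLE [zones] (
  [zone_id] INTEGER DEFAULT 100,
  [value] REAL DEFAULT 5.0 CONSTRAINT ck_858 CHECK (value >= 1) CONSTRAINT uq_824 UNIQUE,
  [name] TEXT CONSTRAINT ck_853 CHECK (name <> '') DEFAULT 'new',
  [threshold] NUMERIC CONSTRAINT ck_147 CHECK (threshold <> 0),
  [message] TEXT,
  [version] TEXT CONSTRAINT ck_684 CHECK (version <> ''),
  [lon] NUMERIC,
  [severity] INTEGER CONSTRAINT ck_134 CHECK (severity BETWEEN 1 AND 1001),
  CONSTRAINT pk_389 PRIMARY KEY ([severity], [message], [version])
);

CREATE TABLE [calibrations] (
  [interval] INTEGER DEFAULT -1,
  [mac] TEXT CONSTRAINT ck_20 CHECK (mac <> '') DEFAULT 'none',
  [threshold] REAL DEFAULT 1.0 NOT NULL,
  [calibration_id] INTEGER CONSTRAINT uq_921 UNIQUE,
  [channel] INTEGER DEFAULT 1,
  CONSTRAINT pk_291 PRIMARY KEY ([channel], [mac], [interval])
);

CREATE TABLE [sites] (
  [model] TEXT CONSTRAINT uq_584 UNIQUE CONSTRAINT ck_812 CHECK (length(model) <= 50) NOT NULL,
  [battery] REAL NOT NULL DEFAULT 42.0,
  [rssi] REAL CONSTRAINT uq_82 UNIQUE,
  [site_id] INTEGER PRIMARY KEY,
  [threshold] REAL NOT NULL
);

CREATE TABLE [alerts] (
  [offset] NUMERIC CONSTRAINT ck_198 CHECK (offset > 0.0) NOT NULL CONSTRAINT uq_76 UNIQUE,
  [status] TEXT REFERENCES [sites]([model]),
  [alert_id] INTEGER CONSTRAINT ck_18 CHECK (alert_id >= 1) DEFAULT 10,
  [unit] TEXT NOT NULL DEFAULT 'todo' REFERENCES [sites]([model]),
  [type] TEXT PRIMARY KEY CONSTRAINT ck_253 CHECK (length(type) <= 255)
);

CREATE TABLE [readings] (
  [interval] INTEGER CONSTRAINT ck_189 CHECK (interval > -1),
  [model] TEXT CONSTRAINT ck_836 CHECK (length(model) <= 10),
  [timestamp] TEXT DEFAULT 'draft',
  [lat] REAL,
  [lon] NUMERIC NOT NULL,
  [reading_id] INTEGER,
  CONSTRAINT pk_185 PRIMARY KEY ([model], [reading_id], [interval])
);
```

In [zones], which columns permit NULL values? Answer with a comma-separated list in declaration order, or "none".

- zone_id: DEFAULT only fills an omitted column; an explicit NULL is still allowed → nullable.
- value: CHECK does not forbid NULL (a CHECK constraint passes when its expression is NULL) → nullable.
- name: CHECK does not forbid NULL (a CHECK constraint passes when its expression is NULL) → nullable.
- threshold: CHECK does not forbid NULL (a CHECK constraint passes when its expression is NULL) → nullable.
- message: part of the PRIMARY KEY, which implies NOT NULL → not nullable.
- version: part of the PRIMARY KEY, which implies NOT NULL → not nullable.
- lon: no NOT NULL constraint applies → nullable.
- severity: part of the PRIMARY KEY, which implies NOT NULL → not nullable.

zone_id, value, name, threshold, lon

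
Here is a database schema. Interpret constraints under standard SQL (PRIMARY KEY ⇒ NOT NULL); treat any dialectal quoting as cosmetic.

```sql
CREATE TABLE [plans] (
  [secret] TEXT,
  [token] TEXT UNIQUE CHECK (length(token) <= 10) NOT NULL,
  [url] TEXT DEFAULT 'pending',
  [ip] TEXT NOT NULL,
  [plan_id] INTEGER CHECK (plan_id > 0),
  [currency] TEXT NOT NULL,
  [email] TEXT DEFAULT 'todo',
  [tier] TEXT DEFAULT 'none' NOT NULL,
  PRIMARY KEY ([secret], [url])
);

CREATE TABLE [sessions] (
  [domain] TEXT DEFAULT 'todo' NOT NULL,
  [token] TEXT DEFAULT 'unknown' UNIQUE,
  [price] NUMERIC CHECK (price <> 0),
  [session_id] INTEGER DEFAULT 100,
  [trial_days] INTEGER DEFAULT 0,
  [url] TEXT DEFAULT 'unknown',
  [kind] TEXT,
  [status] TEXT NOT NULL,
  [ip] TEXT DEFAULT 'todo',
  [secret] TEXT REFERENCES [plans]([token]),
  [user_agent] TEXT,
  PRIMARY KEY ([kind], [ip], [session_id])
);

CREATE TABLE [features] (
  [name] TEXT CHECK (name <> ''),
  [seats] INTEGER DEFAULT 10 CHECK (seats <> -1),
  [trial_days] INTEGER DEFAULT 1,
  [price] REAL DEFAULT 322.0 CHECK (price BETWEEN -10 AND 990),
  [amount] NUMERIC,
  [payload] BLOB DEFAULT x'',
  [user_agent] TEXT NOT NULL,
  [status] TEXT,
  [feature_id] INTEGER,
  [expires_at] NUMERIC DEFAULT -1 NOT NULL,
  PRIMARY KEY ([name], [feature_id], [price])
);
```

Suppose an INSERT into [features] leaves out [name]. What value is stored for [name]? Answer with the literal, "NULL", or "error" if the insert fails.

error

name has no DEFAULT clause.
Omitting it would insert NULL, but it is part of the PRIMARY KEY, so the INSERT fails.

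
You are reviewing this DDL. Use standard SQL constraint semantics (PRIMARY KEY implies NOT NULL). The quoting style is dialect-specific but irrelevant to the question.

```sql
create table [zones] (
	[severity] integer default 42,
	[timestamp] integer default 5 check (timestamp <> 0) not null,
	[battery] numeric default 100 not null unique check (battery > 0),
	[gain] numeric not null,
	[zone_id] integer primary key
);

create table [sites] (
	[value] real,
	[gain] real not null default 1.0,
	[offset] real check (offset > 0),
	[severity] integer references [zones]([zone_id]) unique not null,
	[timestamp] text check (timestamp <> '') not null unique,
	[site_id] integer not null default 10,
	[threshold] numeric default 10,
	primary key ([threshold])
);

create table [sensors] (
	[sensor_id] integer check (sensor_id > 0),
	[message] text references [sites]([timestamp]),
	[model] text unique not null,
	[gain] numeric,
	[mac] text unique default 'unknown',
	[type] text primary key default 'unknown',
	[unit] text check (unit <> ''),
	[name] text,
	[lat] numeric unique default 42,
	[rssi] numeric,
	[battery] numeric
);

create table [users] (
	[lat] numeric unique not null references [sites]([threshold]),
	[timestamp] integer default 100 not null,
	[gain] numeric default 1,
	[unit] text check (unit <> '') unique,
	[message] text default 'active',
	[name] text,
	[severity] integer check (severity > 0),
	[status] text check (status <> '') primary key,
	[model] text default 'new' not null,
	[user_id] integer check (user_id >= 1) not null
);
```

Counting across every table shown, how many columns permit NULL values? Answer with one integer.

17

zones: 1 nullable (severity — PK (zone_id) and explicit NOT NULL columns excluded).
sites: 2 nullable (value, offset — PK (threshold) and explicit NOT NULL columns excluded).
sensors: 9 nullable (sensor_id, message, gain, mac, unit, name, lat, rssi, battery — PK (type) and explicit NOT NULL columns excluded).
users: 5 nullable (gain, unit, message, name, severity — PK (status) and explicit NOT NULL columns excluded).
Total: 1 + 2 + 9 + 5 = 17.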